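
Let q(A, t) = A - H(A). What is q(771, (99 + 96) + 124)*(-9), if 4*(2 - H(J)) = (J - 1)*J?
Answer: -2685357/2 ≈ -1.3427e+6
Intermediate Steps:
H(J) = 2 - J*(-1 + J)/4 (H(J) = 2 - (J - 1)*J/4 = 2 - (-1 + J)*J/4 = 2 - J*(-1 + J)/4)
q(A, t) = -2 + A**2/4 + 3*A/4 (q(A, t) = A - (2 - A**2/4 + A/4) = A + (-2 - A/4 + A**2/4) = -2 + A**2/4 + 3*A/4)
q(771, (99 + 96) + 124)*(-9) = (-2 + (1/4)*771**2 + (3/4)*771)*(-9) = (-2 + (1/4)*594441 + 2313/4)*(-9) = (-2 + 594441/4 + 2313/4)*(-9) = (298373/2)*(-9) = -2685357/2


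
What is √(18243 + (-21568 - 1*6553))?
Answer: I*√9878 ≈ 99.388*I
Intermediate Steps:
√(18243 + (-21568 - 1*6553)) = √(18243 + (-21568 - 6553)) = √(18243 - 28121) = √(-9878) = I*√9878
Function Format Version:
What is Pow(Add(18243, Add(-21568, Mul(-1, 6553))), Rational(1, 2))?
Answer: Mul(I, Pow(9878, Rational(1, 2))) ≈ Mul(99.388, I)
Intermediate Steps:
Pow(Add(18243, Add(-21568, Mul(-1, 6553))), Rational(1, 2)) = Pow(Add(18243, Add(-21568, -6553)), Rational(1, 2)) = Pow(Add(18243, -28121), Rational(1, 2)) = Pow(-9878, Rational(1, 2)) = Mul(I, Pow(9878, Rational(1, 2)))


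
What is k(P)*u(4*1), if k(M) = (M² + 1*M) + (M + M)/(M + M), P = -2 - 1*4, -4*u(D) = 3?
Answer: -93/4 ≈ -23.250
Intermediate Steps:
u(D) = -¾ (u(D) = -¼*3 = -¾)
P = -6 (P = -2 - 4 = -6)
k(M) = 1 + M + M² (k(M) = (M² + M) + (2*M)/((2*M)) = (M + M²) + (2*M)*(1/(2*M)) = (M + M²) + 1 = 1 + M + M²)
k(P)*u(4*1) = (1 - 6 + (-6)²)*(-¾) = (1 - 6 + 36)*(-¾) = 31*(-¾) = -93/4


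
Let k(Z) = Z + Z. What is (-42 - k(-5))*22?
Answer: -704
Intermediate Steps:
k(Z) = 2*Z
(-42 - k(-5))*22 = (-42 - 2*(-5))*22 = (-42 - 1*(-10))*22 = (-42 + 10)*22 = -32*22 = -704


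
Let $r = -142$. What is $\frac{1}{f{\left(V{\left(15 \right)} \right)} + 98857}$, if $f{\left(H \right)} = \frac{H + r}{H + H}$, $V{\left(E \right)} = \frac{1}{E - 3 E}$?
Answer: $\frac{2}{201975} \approx 9.9022 \cdot 10^{-6}$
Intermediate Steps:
$V{\left(E \right)} = - \frac{1}{2 E}$ ($V{\left(E \right)} = \frac{1}{\left(-2\right) E} = - \frac{1}{2 E}$)
$f{\left(H \right)} = \frac{-142 + H}{2 H}$ ($f{\left(H \right)} = \frac{H - 142}{H + H} = \frac{-142 + H}{2 H}$)
$\frac{1}{f{\left(V{\left(15 \right)} \right)} + 98857} = \frac{1}{\frac{-142 - \frac{1}{2 \cdot 15}}{2 \left(- \frac{1}{2 \cdot 15}\right)} + 98857} = \frac{1}{\frac{-142 - \frac{1}{30}}{2 \left(\left(- \frac{1}{2}\right) \frac{1}{15}\right)} + 98857} = \frac{1}{\frac{-142 - \frac{1}{30}}{2 \left(- \frac{1}{30}\right)} + 98857} = \frac{1}{\frac{1}{2} \left(-30\right) \left(- \frac{4261}{30}\right) + 98857} = \frac{1}{\frac{4261}{2} + 98857} = \frac{1}{\frac{201975}{2}} = \frac{2}{201975}$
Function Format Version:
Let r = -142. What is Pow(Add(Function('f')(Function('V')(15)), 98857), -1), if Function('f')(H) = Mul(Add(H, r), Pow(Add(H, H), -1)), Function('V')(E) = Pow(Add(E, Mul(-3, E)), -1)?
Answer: Rational(2, 201975) ≈ 9.9022e-6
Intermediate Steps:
Function('V')(E) = Mul(Rational(-1, 2), Pow(E, -1)) (Function('V')(E) = Pow(Mul(-2, E), -1) = Mul(Rational(-1, 2), Pow(E, -1)))
Function('f')(H) = Mul(Rational(1, 2), Pow(H, -1), Add(-142, H)) (Function('f')(H) = Mul(Add(H, -142), Pow(Add(H, H), -1)) = Mul(Add(-142, H), Pow(Mul(2, H), -1)) = Mul(Add(-142, H), Mul(Rational(1, 2), Pow(H, -1))) = Mul(Rational(1, 2), Pow(H, -1), Add(-142, H)))
Pow(Add(Function('f')(Function('V')(15)), 98857), -1) = Pow(Add(Mul(Rational(1, 2), Pow(Mul(Rational(-1, 2), Pow(15, -1)), -1), Add(-142, Mul(Rational(-1, 2), Pow(15, -1)))), 98857), -1) = Pow(Add(Mul(Rational(1, 2), Pow(Mul(Rational(-1, 2), Rational(1, 15)), -1), Add(-142, Mul(Rational(-1, 2), Rational(1, 15)))), 98857), -1) = Pow(Add(Mul(Rational(1, 2), Pow(Rational(-1, 30), -1), Add(-142, Rational(-1, 30))), 98857), -1) = Pow(Add(Mul(Rational(1, 2), -30, Rational(-4261, 30)), 98857), -1) = Pow(Add(Rational(4261, 2), 98857), -1) = Pow(Rational(201975, 2), -1) = Rational(2, 201975)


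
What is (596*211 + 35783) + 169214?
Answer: 330753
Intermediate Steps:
(596*211 + 35783) + 169214 = (125756 + 35783) + 169214 = 161539 + 169214 = 330753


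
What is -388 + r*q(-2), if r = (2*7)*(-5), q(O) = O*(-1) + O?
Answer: -388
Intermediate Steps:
q(O) = 0 (q(O) = -O + O = 0)
r = -70 (r = 14*(-5) = -70)
-388 + r*q(-2) = -388 - 70*0 = -388 + 0 = -388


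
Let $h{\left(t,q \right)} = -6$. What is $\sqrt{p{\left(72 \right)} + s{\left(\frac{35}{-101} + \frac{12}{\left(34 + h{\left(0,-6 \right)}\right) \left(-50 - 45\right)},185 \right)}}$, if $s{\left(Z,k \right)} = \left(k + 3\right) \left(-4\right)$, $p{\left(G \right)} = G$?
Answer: $2 i \sqrt{170} \approx 26.077 i$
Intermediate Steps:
$s{\left(Z,k \right)} = -12 - 4 k$ ($s{\left(Z,k \right)} = \left(3 + k\right) \left(-4\right) = -12 - 4 k$)
$\sqrt{p{\left(72 \right)} + s{\left(\frac{35}{-101} + \frac{12}{\left(34 + h{\left(0,-6 \right)}\right) \left(-50 - 45\right)},185 \right)}} = \sqrt{72 - 752} = \sqrt{-680} = 2 i \sqrt{170}$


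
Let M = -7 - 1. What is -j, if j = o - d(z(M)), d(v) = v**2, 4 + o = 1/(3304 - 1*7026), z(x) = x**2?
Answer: 15260201/3722 ≈ 4100.0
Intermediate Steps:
M = -8
o = -14889/3722 (o = -4 + 1/(3304 - 1*7026) = -4 + 1/(3304 - 7026) = -4 + 1/(-3722) = -4 - 1/3722 = -14889/3722 ≈ -4.0003)
j = -15260201/3722 (j = -14889/3722 - ((-8)**2)**2 = -14889/3722 - 1*64**2 = -14889/3722 - 1*4096 = -14889/3722 - 4096 = -15260201/3722 ≈ -4100.0)
-j = -1*(-15260201/3722) = 15260201/3722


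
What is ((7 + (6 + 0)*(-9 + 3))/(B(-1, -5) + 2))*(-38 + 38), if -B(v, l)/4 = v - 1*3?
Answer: 0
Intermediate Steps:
B(v, l) = 12 - 4*v (B(v, l) = -4*(v - 1*3) = -4*(v - 3) = -4*(-3 + v) = 12 - 4*v)
((7 + (6 + 0)*(-9 + 3))/(B(-1, -5) + 2))*(-38 + 38) = ((7 + (6 + 0)*(-9 + 3))/((12 - 4*(-1)) + 2))*(-38 + 38) = ((7 + 6*(-6))/((12 + 4) + 2))*0 = ((7 - 36)/(16 + 2))*0 = -29/18*0 = 0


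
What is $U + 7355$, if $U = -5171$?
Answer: $2184$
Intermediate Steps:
$U + 7355 = -5171 + 7355 = 2184$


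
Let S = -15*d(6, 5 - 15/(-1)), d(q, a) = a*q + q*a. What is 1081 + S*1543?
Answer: -5553719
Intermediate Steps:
d(q, a) = 2*a*q (d(q, a) = a*q + a*q = 2*a*q)
S = -3600 (S = -30*(5 - 15/(-1))*6 = -30*(5 - 15*(-1))*6 = -30*(5 - 5*(-3))*6 = -30*(5 + 15)*6 = -30*20*6 = -15*240 = -3600)
1081 + S*1543 = 1081 - 3600*1543 = 1081 - 5554800 = -5553719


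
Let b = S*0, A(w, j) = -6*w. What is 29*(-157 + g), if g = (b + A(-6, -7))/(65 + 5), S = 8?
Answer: -158833/35 ≈ -4538.1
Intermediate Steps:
b = 0 (b = 8*0 = 0)
g = 18/35 (g = (0 - 6*(-6))/(65 + 5) = (0 + 36)/70 = 36*(1/70) = 18/35 ≈ 0.51429)
29*(-157 + g) = 29*(-157 + 18/35) = 29*(-5477/35) = -158833/35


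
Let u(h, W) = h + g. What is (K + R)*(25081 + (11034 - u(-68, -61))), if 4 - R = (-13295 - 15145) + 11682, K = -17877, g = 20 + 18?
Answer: -40301675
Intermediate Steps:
g = 38
u(h, W) = 38 + h (u(h, W) = h + 38 = 38 + h)
R = 16762 (R = 4 - ((-13295 - 15145) + 11682) = 4 - (-28440 + 11682) = 4 - 1*(-16758) = 4 + 16758 = 16762)
(K + R)*(25081 + (11034 - u(-68, -61))) = (-17877 + 16762)*(25081 + (11034 - (38 - 68))) = -1115*(25081 + (11034 - 1*(-30))) = -1115*(25081 + (11034 + 30)) = -1115*(25081 + 11064) = -1115*36145 = -40301675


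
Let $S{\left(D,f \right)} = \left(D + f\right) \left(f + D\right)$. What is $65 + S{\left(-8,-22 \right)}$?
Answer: $965$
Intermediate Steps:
$S{\left(D,f \right)} = \left(D + f\right)^{2}$ ($S{\left(D,f \right)} = \left(D + f\right) \left(D + f\right) = \left(D + f\right)^{2}$)
$65 + S{\left(-8,-22 \right)} = 65 + \left(-8 - 22\right)^{2} = 65 + \left(-30\right)^{2} = 65 + 900 = 965$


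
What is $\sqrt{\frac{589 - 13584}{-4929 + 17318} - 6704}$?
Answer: $\frac{i \sqrt{1029139995039}}{12389} \approx 81.884 i$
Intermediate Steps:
$\sqrt{\frac{589 - 13584}{-4929 + 17318} - 6704} = \sqrt{- \frac{12995}{12389} - 6704} = \sqrt{- \frac{83068851}{12389}} = \frac{i \sqrt{1029139995039}}{12389}$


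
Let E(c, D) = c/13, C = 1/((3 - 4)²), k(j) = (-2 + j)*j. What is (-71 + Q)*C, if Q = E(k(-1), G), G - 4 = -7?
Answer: -920/13 ≈ -70.769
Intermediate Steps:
G = -3 (G = 4 - 7 = -3)
k(j) = j*(-2 + j)
C = 1 (C = 1/((-1)²) = 1/1 = 1)
E(c, D) = c/13 (E(c, D) = c*(1/13) = c/13)
Q = 3/13 (Q = (-(-2 - 1))/13 = (-1*(-3))/13 = (1/13)*3 = 3/13 ≈ 0.23077)
(-71 + Q)*C = (-71 + 3/13)*1 = -920/13*1 = -920/13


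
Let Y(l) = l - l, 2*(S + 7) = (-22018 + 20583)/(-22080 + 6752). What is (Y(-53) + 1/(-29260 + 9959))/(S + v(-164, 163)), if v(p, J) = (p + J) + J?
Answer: -30656/91739872615 ≈ -3.3416e-7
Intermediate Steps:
v(p, J) = p + 2*J (v(p, J) = (J + p) + J = p + 2*J)
S = -213157/30656 (S = -7 + ((-22018 + 20583)/(-22080 + 6752))/2 = -7 + (-1435/(-15328))/2 = -7 + (-1435*(-1/15328))/2 = -7 + (½)*(1435/15328) = -7 + 1435/30656 = -213157/30656 ≈ -6.9532)
Y(l) = 0
(Y(-53) + 1/(-29260 + 9959))/(S + v(-164, 163)) = (0 + 1/(-29260 + 9959))/(-213157/30656 + (-164 + 2*163)) = (0 + 1/(-19301))/(-213157/30656 + (-164 + 326)) = (0 - 1/19301)/(-213157/30656 + 162) = -1/(19301*4753115/30656) = -1/19301*30656/4753115 = -30656/91739872615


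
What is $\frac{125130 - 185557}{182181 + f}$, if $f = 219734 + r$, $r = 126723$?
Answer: $- \frac{60427}{528638} \approx -0.11431$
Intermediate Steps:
$f = 346457$ ($f = 219734 + 126723 = 346457$)
$\frac{125130 - 185557}{182181 + f} = \frac{125130 - 185557}{182181 + 346457} = - \frac{60427}{528638}$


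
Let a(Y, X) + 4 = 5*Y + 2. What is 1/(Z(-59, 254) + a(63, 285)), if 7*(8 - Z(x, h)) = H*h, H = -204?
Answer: 7/54063 ≈ 0.00012948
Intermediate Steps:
Z(x, h) = 8 + 204*h/7 (Z(x, h) = 8 - (-204)*h/7 = 8 + 204*h/7)
a(Y, X) = -2 + 5*Y (a(Y, X) = -4 + (5*Y + 2) = -4 + (2 + 5*Y) = -2 + 5*Y)
1/(Z(-59, 254) + a(63, 285)) = 1/((8 + (204/7)*254) + (-2 + 5*63)) = 1/((8 + 51816/7) + (-2 + 315)) = 1/(51872/7 + 313) = 1/(54063/7) = 7/54063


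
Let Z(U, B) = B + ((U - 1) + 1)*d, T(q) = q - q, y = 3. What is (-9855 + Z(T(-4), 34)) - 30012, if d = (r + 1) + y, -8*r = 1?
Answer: -39833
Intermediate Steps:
r = -⅛ (r = -⅛*1 = -⅛ ≈ -0.12500)
T(q) = 0
d = 31/8 (d = (-⅛ + 1) + 3 = 7/8 + 3 = 31/8 ≈ 3.8750)
Z(U, B) = B + 31*U/8 (Z(U, B) = B + ((U - 1) + 1)*(31/8) = B + ((-1 + U) + 1)*(31/8) = B + U*(31/8) = B + 31*U/8)
(-9855 + Z(T(-4), 34)) - 30012 = (-9855 + (34 + (31/8)*0)) - 30012 = (-9855 + (34 + 0)) - 30012 = (-9855 + 34) - 30012 = -9821 - 30012 = -39833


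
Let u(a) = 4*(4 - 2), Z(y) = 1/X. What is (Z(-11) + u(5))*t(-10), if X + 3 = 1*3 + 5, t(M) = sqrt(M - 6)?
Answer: 164*I/5 ≈ 32.8*I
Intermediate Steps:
t(M) = sqrt(-6 + M)
X = 5 (X = -3 + (1*3 + 5) = -3 + (3 + 5) = -3 + 8 = 5)
Z(y) = 1/5
u(a) = 8 (u(a) = 4*2 = 8)
(Z(-11) + u(5))*t(-10) = (1/5 + 8)*sqrt(-6 - 10) = 41*sqrt(-16)/5 = 41*(4*I)/5 = 164*I/5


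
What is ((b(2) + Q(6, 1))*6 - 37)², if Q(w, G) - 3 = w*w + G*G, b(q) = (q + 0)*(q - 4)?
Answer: 32041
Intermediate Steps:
b(q) = q*(-4 + q)
Q(w, G) = 3 + G² + w² (Q(w, G) = 3 + (w*w + G*G) = 3 + (w² + G²) = 3 + (G² + w²) = 3 + G² + w²)
((b(2) + Q(6, 1))*6 - 37)² = ((2*(-4 + 2) + (3 + 1² + 6²))*6 - 37)² = ((2*(-2) + (3 + 1 + 36))*6 - 37)² = ((-4 + 40)*6 - 37)² = (36*6 - 37)² = (216 - 37)² = 179² = 32041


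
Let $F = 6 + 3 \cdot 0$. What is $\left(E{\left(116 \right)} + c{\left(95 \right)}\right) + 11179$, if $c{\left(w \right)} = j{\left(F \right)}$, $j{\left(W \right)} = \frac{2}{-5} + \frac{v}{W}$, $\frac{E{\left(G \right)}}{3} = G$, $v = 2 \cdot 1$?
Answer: $\frac{172904}{15} \approx 11527.0$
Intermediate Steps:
$v = 2$
$F = 6$ ($F = 6 + 0 = 6$)
$E{\left(G \right)} = 3 G$
$j{\left(W \right)} = - \frac{2}{5} + \frac{2}{W}$ ($j{\left(W \right)} = \frac{2}{-5} + \frac{2}{W} = 2 \left(- \frac{1}{5}\right) + \frac{2}{W} = - \frac{2}{5} + \frac{2}{W}$)
$c{\left(w \right)} = - \frac{1}{15}$ ($c{\left(w \right)} = - \frac{2}{5} + \frac{2}{6} = - \frac{2}{5} + 2 \cdot \frac{1}{6} = - \frac{2}{5} + \frac{1}{3} = - \frac{1}{15}$)
$\left(E{\left(116 \right)} + c{\left(95 \right)}\right) + 11179 = \left(3 \cdot 116 - \frac{1}{15}\right) + 11179 = \left(348 - \frac{1}{15}\right) + 11179 = \frac{5219}{15} + 11179 = \frac{172904}{15}$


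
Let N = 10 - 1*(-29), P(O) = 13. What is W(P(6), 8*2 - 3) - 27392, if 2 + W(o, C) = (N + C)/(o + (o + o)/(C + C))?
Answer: -191732/7 ≈ -27390.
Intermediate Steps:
N = 39 (N = 10 + 29 = 39)
W(o, C) = -2 + (39 + C)/(o + o/C) (W(o, C) = -2 + (39 + C)/(o + (o + o)/(C + C)) = -2 + (39 + C)/(o + (2*o)/((2*C))) = -2 + (39 + C)/(o + (2*o)*(1/(2*C))) = -2 + (39 + C)/(o + o/C))
W(P(6), 8*2 - 3) - 27392 = ((8*2 - 3)² - 2*13 + 39*(8*2 - 3) - 2*(8*2 - 3)*13)/(13*(1 + (8*2 - 3))) - 27392 = ((16 - 3)² - 26 + 39*(16 - 3) - 2*(16 - 3)*13)/(13*(1 + (16 - 3))) - 27392 = (13² - 26 + 39*13 - 2*13*13)/(13*(1 + 13)) - 27392 = (1/13)*(169 - 26 + 507 - 338)/14 - 27392 = (1/13)*(1/14)*312 - 27392 = 12/7 - 27392 = -191732/7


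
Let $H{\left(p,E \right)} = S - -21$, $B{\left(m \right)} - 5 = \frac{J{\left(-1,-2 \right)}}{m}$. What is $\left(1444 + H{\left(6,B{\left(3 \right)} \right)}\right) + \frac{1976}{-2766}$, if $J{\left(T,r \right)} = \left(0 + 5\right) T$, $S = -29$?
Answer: $\frac{1985000}{1383} \approx 1435.3$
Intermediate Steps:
$J{\left(T,r \right)} = 5 T$
$B{\left(m \right)} = 5 - \frac{5}{m}$ ($B{\left(m \right)} = 5 + \frac{5 \left(-1\right)}{m} = 5 - \frac{5}{m}$)
$H{\left(p,E \right)} = -8$ ($H{\left(p,E \right)} = -29 - -21 = -29 + 21 = -8$)
$\left(1444 + H{\left(6,B{\left(3 \right)} \right)}\right) + \frac{1976}{-2766} = \left(1444 - 8\right) + \frac{1976}{-2766} = 1436 + 1976 \left(- \frac{1}{2766}\right) = 1436 - \frac{988}{1383} = \frac{1985000}{1383}$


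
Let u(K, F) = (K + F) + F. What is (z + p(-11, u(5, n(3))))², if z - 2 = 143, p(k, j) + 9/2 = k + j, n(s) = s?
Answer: 78961/4 ≈ 19740.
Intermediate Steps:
u(K, F) = K + 2*F (u(K, F) = (F + K) + F = K + 2*F)
p(k, j) = -9/2 + j + k (p(k, j) = -9/2 + (k + j) = -9/2 + (j + k) = -9/2 + j + k)
z = 145 (z = 2 + 143 = 145)
(z + p(-11, u(5, n(3))))² = (145 + (-9/2 + (5 + 2*3) - 11))² = (145 + (-9/2 + (5 + 6) - 11))² = (145 + (-9/2 + 11 - 11))² = (145 - 9/2)² = (281/2)² = 78961/4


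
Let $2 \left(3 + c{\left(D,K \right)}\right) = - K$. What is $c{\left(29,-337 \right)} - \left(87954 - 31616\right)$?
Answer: $- \frac{112345}{2} \approx -56173.0$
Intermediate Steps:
$c{\left(D,K \right)} = -3 - \frac{K}{2}$ ($c{\left(D,K \right)} = -3 + \frac{\left(-1\right) K}{2} = -3 - \frac{K}{2}$)
$c{\left(29,-337 \right)} - \left(87954 - 31616\right) = \left(-3 - - \frac{337}{2}\right) - \left(87954 - 31616\right) = \left(-3 + \frac{337}{2}\right) - \left(87954 - 31616\right) = \frac{331}{2} - 56338 = - \frac{112345}{2}$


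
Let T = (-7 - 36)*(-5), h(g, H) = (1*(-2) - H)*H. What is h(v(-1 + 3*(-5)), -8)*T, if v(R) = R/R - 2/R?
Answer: -10320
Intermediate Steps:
v(R) = 1 - 2/R
h(g, H) = H*(-2 - H) (h(g, H) = (-2 - H)*H = H*(-2 - H))
T = 215 (T = -43*(-5) = 215)
h(v(-1 + 3*(-5)), -8)*T = -1*(-8)*(2 - 8)*215 = -1*(-8)*(-6)*215 = -48*215 = -10320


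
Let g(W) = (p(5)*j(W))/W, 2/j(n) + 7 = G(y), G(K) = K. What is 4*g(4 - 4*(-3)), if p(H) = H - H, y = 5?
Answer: 0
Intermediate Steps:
p(H) = 0
j(n) = -1 (j(n) = 2/(-7 + 5) = 2/(-2) = 2*(-½) = -1)
g(W) = 0 (g(W) = (0*(-1))/W = 0/W = 0)
4*g(4 - 4*(-3)) = 4*0 = 0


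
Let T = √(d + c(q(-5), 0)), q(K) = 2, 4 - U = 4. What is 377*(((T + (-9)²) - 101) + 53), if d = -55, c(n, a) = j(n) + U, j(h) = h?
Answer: 12441 + 377*I*√53 ≈ 12441.0 + 2744.6*I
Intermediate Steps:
U = 0 (U = 4 - 1*4 = 4 - 4 = 0)
c(n, a) = n (c(n, a) = n + 0 = n)
T = I*√53 (T = √(-55 + 2) = √(-53) = I*√53 ≈ 7.2801*I)
377*(((T + (-9)²) - 101) + 53) = 377*(((I*√53 + (-9)²) - 101) + 53) = 377*(((I*√53 + 81) - 101) + 53) = 377*(((81 + I*√53) - 101) + 53) = 377*((-20 + I*√53) + 53) = 377*(33 + I*√53) = 12441 + 377*I*√53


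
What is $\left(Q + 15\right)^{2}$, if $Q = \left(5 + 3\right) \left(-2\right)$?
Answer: $1$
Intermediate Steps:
$Q = -16$ ($Q = 8 \left(-2\right) = -16$)
$\left(Q + 15\right)^{2} = \left(-16 + 15\right)^{2} = \left(-1\right)^{2} = 1$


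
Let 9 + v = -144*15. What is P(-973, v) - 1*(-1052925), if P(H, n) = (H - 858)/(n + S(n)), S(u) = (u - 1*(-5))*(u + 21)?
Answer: 4891997999444/4646103 ≈ 1.0529e+6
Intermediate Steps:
v = -2169 (v = -9 - 144*15 = -9 - 2160 = -2169)
S(u) = (5 + u)*(21 + u) (S(u) = (u + 5)*(21 + u) = (5 + u)*(21 + u))
P(H, n) = (-858 + H)/(105 + n**2 + 27*n) (P(H, n) = (H - 858)/(n + (105 + n**2 + 26*n)) = (-858 + H)/(105 + n**2 + 27*n))
P(-973, v) - 1*(-1052925) = (-858 - 973)/(105 + (-2169)**2 + 27*(-2169)) - 1*(-1052925) = -1831/(105 + 4704561 - 58563) + 1052925 = -1831/4646103 + 1052925 = 4891997999444/4646103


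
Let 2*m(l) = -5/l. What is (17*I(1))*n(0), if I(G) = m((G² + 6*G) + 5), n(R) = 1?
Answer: -85/24 ≈ -3.5417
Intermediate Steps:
m(l) = -5/(2*l) (m(l) = (-5/l)/2 = -5/(2*l))
I(G) = -5/(2*(5 + G² + 6*G)) (I(G) = -5/(2*((G² + 6*G) + 5)) = -5/(2*(5 + G² + 6*G)))
(17*I(1))*n(0) = (17*(-5/(10 + 2*1² + 12*1)))*1 = (17*(-5/(10 + 2*1 + 12)))*1 = (17*(-5/(10 + 2 + 12)))*1 = (17*(-5/24))*1 = -85/24*1 = -85/24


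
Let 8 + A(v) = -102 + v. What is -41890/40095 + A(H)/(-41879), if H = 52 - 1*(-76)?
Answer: -351006604/335827701 ≈ -1.0452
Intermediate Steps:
H = 128 (H = 52 + 76 = 128)
A(v) = -110 + v (A(v) = -8 + (-102 + v) = -110 + v)
-41890/40095 + A(H)/(-41879) = -41890/40095 + (-110 + 128)/(-41879) = -41890*1/40095 + 18*(-1/41879) = -8378/8019 - 18/41879 = -351006604/335827701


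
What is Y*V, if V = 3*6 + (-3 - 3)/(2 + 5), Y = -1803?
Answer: -216360/7 ≈ -30909.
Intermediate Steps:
V = 120/7 (V = 18 - 6/7 = 120/7 ≈ 17.143)
Y*V = -1803*120/7 = -216360/7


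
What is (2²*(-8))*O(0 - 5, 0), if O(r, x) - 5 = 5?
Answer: -320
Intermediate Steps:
O(r, x) = 10 (O(r, x) = 5 + 5 = 10)
(2²*(-8))*O(0 - 5, 0) = (2²*(-8))*10 = (4*(-8))*10 = -32*10 = -320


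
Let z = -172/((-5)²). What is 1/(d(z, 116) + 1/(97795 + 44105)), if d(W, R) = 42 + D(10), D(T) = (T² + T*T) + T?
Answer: 141900/35758801 ≈ 0.0039683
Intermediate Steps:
D(T) = T + 2*T² (D(T) = (T² + T²) + T = 2*T² + T = T + 2*T²)
z = -172/25 ≈ -6.8800
d(W, R) = 252 (d(W, R) = 42 + 10*(1 + 2*10) = 42 + 10*(1 + 20) = 42 + 10*21 = 42 + 210 = 252)
1/(d(z, 116) + 1/(97795 + 44105)) = 1/(252 + 1/(97795 + 44105)) = 1/(252 + 1/141900) = 1/(35758801/141900) = 141900/35758801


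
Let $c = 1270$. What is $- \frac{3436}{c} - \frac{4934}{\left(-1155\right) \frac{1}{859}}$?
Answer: $\frac{537868004}{146685} \approx 3666.8$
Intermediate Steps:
$- \frac{3436}{c} - \frac{4934}{\left(-1155\right) \frac{1}{859}} = - \frac{3436}{1270} - \frac{4934}{\left(-1155\right) \frac{1}{859}} = \left(-3436\right) \frac{1}{1270} - \frac{4934}{\left(-1155\right) \frac{1}{859}} = - \frac{1718}{635} - \frac{4934}{- \frac{1155}{859}} = - \frac{1718}{635} - - \frac{4238306}{1155} = - \frac{1718}{635} + \frac{4238306}{1155} = \frac{537868004}{146685}$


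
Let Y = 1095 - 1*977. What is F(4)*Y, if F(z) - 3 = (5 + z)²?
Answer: 9912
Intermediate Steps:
F(z) = 3 + (5 + z)²
Y = 118 (Y = 1095 - 977 = 118)
F(4)*Y = (3 + (5 + 4)²)*118 = (3 + 9²)*118 = (3 + 81)*118 = 84*118 = 9912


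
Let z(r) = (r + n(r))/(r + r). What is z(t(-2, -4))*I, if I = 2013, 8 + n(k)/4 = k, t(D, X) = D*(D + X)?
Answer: 4697/2 ≈ 2348.5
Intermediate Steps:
n(k) = -32 + 4*k
z(r) = (-32 + 5*r)/(2*r) (z(r) = (r + (-32 + 4*r))/(r + r) = (-32 + 5*r)/((2*r)) = (-32 + 5*r)*(1/(2*r)) = (-32 + 5*r)/(2*r))
z(t(-2, -4))*I = (5/2 - 16*(-1/(2*(-2 - 4))))*2013 = (5/2 - 16/((-2*(-6))))*2013 = (5/2 - 16/12)*2013 = (5/2 - 16*1/12)*2013 = (5/2 - 4/3)*2013 = (7/6)*2013 = 4697/2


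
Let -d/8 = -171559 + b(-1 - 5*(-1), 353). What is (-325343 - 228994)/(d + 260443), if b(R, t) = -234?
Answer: -1257/3707 ≈ -0.33909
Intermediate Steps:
d = 1374344 (d = -8*(-171559 - 234) = -8*(-171793) = 1374344)
(-325343 - 228994)/(d + 260443) = (-325343 - 228994)/(1374344 + 260443) = -554337/1634787 = -554337*1/1634787 = -1257/3707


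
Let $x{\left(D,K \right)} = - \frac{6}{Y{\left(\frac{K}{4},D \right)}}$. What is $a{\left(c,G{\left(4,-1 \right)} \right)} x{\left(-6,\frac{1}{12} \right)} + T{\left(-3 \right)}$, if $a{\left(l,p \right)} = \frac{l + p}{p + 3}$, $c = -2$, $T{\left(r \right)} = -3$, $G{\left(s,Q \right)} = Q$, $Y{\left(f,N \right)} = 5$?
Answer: $- \frac{6}{5} \approx -1.2$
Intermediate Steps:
$a{\left(l,p \right)} = \frac{l + p}{3 + p}$
$x{\left(D,K \right)} = - \frac{6}{5}$
$a{\left(c,G{\left(4,-1 \right)} \right)} x{\left(-6,\frac{1}{12} \right)} + T{\left(-3 \right)} = \frac{-2 - 1}{3 - 1} \left(- \frac{6}{5}\right) - 3 = \frac{1}{2} \left(-3\right) \left(- \frac{6}{5}\right) - 3 = \left(- \frac{3}{2}\right) \left(- \frac{6}{5}\right) - 3 = \frac{9}{5} - 3 = - \frac{6}{5}$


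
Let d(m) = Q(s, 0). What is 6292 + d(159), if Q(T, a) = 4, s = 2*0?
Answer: 6296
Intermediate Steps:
s = 0
d(m) = 4
6292 + d(159) = 6292 + 4 = 6296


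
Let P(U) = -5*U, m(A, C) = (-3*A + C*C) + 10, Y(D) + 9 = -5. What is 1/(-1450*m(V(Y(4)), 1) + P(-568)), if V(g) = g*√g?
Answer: I/(30*(-437*I + 2030*√14)) ≈ -2.5165e-7 + 4.3741e-6*I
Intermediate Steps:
Y(D) = -14 (Y(D) = -9 - 5 = -14)
V(g) = g^(3/2)
m(A, C) = 10 + C² - 3*A (m(A, C) = (-3*A + C²) + 10 = (C² - 3*A) + 10 = 10 + C² - 3*A)
1/(-1450*m(V(Y(4)), 1) + P(-568)) = 1/(-1450*(10 + 1² - (-42)*I*√14) - 5*(-568)) = 1/(-1450*(10 + 1 - (-42)*I*√14) + 2840) = 1/(-1450*(10 + 1 + 42*I*√14) + 2840) = 1/(-1450*(11 + 42*I*√14) + 2840) = 1/((-15950 - 60900*I*√14) + 2840) = 1/(-13110 - 60900*I*√14)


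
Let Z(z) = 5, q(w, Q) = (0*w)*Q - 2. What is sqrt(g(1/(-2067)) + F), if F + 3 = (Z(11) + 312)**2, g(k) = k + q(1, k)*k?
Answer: sqrt(429325331721)/2067 ≈ 317.00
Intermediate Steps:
q(w, Q) = -2 (q(w, Q) = 0*Q - 2 = 0 - 2 = -2)
g(k) = -k (g(k) = k - 2*k = -k)
F = 100486 (F = -3 + (5 + 312)**2 = -3 + 317**2 = -3 + 100489 = 100486)
sqrt(g(1/(-2067)) + F) = sqrt(-1/(-2067) + 100486) = sqrt(-1*(-1/2067) + 100486) = sqrt(1/2067 + 100486) = sqrt(207704563/2067) = sqrt(429325331721)/2067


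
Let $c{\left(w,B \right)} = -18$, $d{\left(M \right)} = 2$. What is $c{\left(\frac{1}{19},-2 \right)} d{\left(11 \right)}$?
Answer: $-36$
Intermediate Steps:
$c{\left(\frac{1}{19},-2 \right)} d{\left(11 \right)} = \left(-18\right) 2 = -36$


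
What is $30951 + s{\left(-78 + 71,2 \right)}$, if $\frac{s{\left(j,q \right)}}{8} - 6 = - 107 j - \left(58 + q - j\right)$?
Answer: $36455$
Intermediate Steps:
$s{\left(j,q \right)} = -416 - 848 j - 8 q$ ($s{\left(j,q \right)} = 48 + 8 \left(- 107 j - \left(58 + q - j\right)\right) = 48 + 8 \left(-58 - q - 106 j\right) = 48 - \left(464 + 8 q + 848 j\right) = -416 - 848 j - 8 q$)
$30951 + s{\left(-78 + 71,2 \right)} = 30951 - \left(432 + 848 \left(-78 + 71\right)\right) = 30951 - -5504 = 30951 + 5504 = 36455$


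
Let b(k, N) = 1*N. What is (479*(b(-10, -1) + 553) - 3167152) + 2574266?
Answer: -328478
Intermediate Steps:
b(k, N) = N
(479*(b(-10, -1) + 553) - 3167152) + 2574266 = (479*(-1 + 553) - 3167152) + 2574266 = (479*552 - 3167152) + 2574266 = (264408 - 3167152) + 2574266 = -2902744 + 2574266 = -328478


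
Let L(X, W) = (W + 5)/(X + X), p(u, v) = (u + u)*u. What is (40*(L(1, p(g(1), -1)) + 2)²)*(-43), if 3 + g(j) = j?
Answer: -124270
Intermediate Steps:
g(j) = -3 + j
p(u, v) = 2*u² (p(u, v) = (2*u)*u = 2*u²)
L(X, W) = (5 + W)/(2*X) (L(X, W) = (5 + W)/((2*X)) = (5 + W)*(1/(2*X)) = (5 + W)/(2*X))
(40*(L(1, p(g(1), -1)) + 2)²)*(-43) = (40*((½)*(5 + 2*(-3 + 1)²)/1 + 2)²)*(-43) = (40*((½)*1*(5 + 2*(-2)²) + 2)²)*(-43) = (40*((½)*1*(5 + 2*4) + 2)²)*(-43) = (40*((½)*1*(5 + 8) + 2)²)*(-43) = (40*((½)*1*13 + 2)²)*(-43) = (40*(13/2 + 2)²)*(-43) = (40*(17/2)²)*(-43) = (40*(289/4))*(-43) = 2890*(-43) = -124270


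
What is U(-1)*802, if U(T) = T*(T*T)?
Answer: -802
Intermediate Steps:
U(T) = T³ (U(T) = T*T² = T³)
U(-1)*802 = (-1)³*802 = -1*802 = -802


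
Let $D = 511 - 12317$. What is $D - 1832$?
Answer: $-13638$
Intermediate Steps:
$D = -11806$
$D - 1832 = -11806 - 1832 = -13638$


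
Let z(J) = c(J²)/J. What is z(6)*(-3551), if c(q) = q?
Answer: -21306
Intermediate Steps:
z(J) = J (z(J) = J²/J = J)
z(6)*(-3551) = 6*(-3551) = -21306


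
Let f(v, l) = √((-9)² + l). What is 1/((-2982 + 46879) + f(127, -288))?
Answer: 43897/1926946816 - 3*I*√23/1926946816 ≈ 2.2781e-5 - 7.4665e-9*I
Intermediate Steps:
f(v, l) = √(81 + l)
1/((-2982 + 46879) + f(127, -288)) = 1/((-2982 + 46879) + √(81 - 288)) = 1/(43897 + √(-207)) = 1/(43897 + 3*I*√23)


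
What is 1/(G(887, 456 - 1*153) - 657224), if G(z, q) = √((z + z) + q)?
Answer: -657224/431943384099 - √2077/431943384099 ≈ -1.5217e-6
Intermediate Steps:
G(z, q) = √(q + 2*z) (G(z, q) = √(2*z + q) = √(q + 2*z))
1/(G(887, 456 - 1*153) - 657224) = 1/(√((456 - 1*153) + 2*887) - 657224) = 1/(√((456 - 153) + 1774) - 657224) = 1/(√(303 + 1774) - 657224) = 1/(√2077 - 657224) = 1/(-657224 + √2077)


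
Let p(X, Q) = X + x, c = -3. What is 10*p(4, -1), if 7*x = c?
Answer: 250/7 ≈ 35.714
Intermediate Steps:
x = -3/7 (x = (⅐)*(-3) = -3/7 ≈ -0.42857)
p(X, Q) = -3/7 + X (p(X, Q) = X - 3/7 = -3/7 + X)
10*p(4, -1) = 10*(-3/7 + 4) = 10*(25/7) = 250/7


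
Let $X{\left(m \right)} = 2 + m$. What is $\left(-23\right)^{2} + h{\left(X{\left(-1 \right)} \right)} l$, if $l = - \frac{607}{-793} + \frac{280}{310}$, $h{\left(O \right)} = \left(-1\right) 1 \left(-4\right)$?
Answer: $\frac{13168491}{24583} \approx 535.67$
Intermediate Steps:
$h{\left(O \right)} = 4$ ($h{\left(O \right)} = \left(-1\right) \left(-4\right) = 4$)
$l = \frac{41021}{24583}$ ($l = \left(-607\right) \left(- \frac{1}{793}\right) + 280 \cdot \frac{1}{310} = \frac{607}{793} + \frac{28}{31} = \frac{41021}{24583} \approx 1.6687$)
$\left(-23\right)^{2} + h{\left(X{\left(-1 \right)} \right)} l = \left(-23\right)^{2} + 4 \cdot \frac{41021}{24583} = 529 + \frac{164084}{24583} = \frac{13168491}{24583}$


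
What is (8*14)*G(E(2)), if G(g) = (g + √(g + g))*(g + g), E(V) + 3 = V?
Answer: 224 - 224*I*√2 ≈ 224.0 - 316.78*I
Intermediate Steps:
E(V) = -3 + V
G(g) = 2*g*(g + √2*√g) (G(g) = (g + √(2*g))*(2*g) = (g + √2*√g)*(2*g) = 2*g*(g + √2*√g))
(8*14)*G(E(2)) = (8*14)*(2*(-3 + 2)² + 2*√2*(-3 + 2)^(3/2)) = 112*(2*(-1)² + 2*√2*(-1)^(3/2)) = 112*(2*1 + 2*√2*(-I)) = 112*(2 - 2*I*√2) = 224 - 224*I*√2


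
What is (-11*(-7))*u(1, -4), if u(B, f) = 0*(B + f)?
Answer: 0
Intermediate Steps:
u(B, f) = 0
(-11*(-7))*u(1, -4) = -11*(-7)*0 = 77*0 = 0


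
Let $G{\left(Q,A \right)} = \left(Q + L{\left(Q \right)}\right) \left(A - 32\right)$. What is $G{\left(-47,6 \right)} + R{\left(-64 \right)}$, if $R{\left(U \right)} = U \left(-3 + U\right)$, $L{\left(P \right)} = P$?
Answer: $6732$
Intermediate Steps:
$G{\left(Q,A \right)} = 2 Q \left(-32 + A\right)$ ($G{\left(Q,A \right)} = \left(Q + Q\right) \left(A - 32\right) = 2 Q \left(-32 + A\right)$)
$G{\left(-47,6 \right)} + R{\left(-64 \right)} = 2 \left(-47\right) \left(-32 + 6\right) - 64 \left(-3 - 64\right) = 2 \left(-47\right) \left(-26\right) - -4288 = 2444 + 4288 = 6732$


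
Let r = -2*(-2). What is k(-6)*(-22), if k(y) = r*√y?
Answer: -88*I*√6 ≈ -215.56*I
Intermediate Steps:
r = 4
k(y) = 4*√y
k(-6)*(-22) = (4*√(-6))*(-22) = (4*(I*√6))*(-22) = (4*I*√6)*(-22) = -88*I*√6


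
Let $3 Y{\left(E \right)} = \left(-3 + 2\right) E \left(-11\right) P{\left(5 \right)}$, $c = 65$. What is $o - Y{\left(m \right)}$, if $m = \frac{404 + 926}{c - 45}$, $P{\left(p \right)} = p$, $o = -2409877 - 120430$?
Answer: $- \frac{15189157}{6} \approx -2.5315 \cdot 10^{6}$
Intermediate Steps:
$o = -2530307$
$m = \frac{133}{2}$ ($m = \frac{404 + 926}{65 - 45} = \frac{1330}{20} = 1330 \cdot \frac{1}{20} = \frac{133}{2} \approx 66.5$)
$Y{\left(E \right)} = \frac{55 E}{3}$ ($Y{\left(E \right)} = \frac{\left(-3 + 2\right) E \left(-11\right) 5}{3} = \frac{- E \left(-11\right) 5}{3} = \frac{11 E 5}{3} = \frac{55 E}{3}$)
$o - Y{\left(m \right)} = -2530307 - \frac{55}{3} \cdot \frac{133}{2} = -2530307 - \frac{7315}{6} = - \frac{15189157}{6}$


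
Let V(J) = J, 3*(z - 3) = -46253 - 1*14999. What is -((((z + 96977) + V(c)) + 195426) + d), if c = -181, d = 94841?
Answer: -1099946/3 ≈ -3.6665e+5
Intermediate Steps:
z = -61243/3 (z = 3 + (-46253 - 1*14999)/3 = 3 + (-46253 - 14999)/3 = 3 + (1/3)*(-61252) = 3 - 61252/3 = -61243/3 ≈ -20414.)
-((((z + 96977) + V(c)) + 195426) + d) = -((((-61243/3 + 96977) - 181) + 195426) + 94841) = -(((229688/3 - 181) + 195426) + 94841) = -((229145/3 + 195426) + 94841) = -(815423/3 + 94841) = -1*1099946/3 = -1099946/3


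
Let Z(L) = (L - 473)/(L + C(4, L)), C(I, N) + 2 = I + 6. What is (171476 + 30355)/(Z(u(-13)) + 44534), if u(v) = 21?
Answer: 5853099/1291034 ≈ 4.5337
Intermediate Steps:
C(I, N) = 4 + I (C(I, N) = -2 + (I + 6) = -2 + (6 + I) = 4 + I)
Z(L) = (-473 + L)/(8 + L) (Z(L) = (L - 473)/(L + (4 + 4)) = (-473 + L)/(L + 8) = (-473 + L)/(8 + L))
(171476 + 30355)/(Z(u(-13)) + 44534) = (171476 + 30355)/((-473 + 21)/(8 + 21) + 44534) = 201831/(-452/29 + 44534) = 201831/(1291034/29) = 201831*(29/1291034) = 5853099/1291034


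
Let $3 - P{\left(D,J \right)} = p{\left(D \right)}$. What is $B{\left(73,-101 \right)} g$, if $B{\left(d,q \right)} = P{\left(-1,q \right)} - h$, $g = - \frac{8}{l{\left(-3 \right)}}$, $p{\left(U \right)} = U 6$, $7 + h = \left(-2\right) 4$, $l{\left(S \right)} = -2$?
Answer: $96$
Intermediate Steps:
$h = -15$ ($h = -7 - 8 = -15$)
$p{\left(U \right)} = 6 U$
$P{\left(D,J \right)} = 3 - 6 D$
$g = 4$ ($g = - \frac{8}{-2} = \left(-8\right) \left(- \frac{1}{2}\right) = 4$)
$B{\left(d,q \right)} = 24$ ($B{\left(d,q \right)} = \left(3 - -6\right) - -15 = \left(3 + 6\right) + 15 = 9 + 15 = 24$)
$B{\left(73,-101 \right)} g = 24 \cdot 4 = 96$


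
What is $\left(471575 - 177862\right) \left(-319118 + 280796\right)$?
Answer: $-11255669586$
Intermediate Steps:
$\left(471575 - 177862\right) \left(-319118 + 280796\right) = 293713 \left(-38322\right) = -11255669586$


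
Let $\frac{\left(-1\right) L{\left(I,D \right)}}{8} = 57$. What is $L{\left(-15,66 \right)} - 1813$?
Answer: $-2269$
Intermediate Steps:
$L{\left(I,D \right)} = -456$ ($L{\left(I,D \right)} = \left(-8\right) 57 = -456$)
$L{\left(-15,66 \right)} - 1813 = -456 - 1813 = -2269$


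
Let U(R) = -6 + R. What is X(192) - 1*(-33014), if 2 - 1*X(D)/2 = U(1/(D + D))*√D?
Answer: 33018 + 2303*√3/24 ≈ 33184.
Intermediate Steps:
X(D) = 4 - 2*√D*(-6 + 1/(2*D)) (X(D) = 4 - 2*(-6 + 1/(D + D))*√D = 4 - 2*(-6 + 1/(2*D))*√D = 4 - 2*√D*(-6 + 1/(2*D)))
X(192) - 1*(-33014) = (4 - 1/√192 + 12*√192) - 1*(-33014) = (4 - √3/24 + 12*(8*√3)) + 33014 = (4 - √3/24 + 96*√3) + 33014 = (4 + 2303*√3/24) + 33014 = 33018 + 2303*√3/24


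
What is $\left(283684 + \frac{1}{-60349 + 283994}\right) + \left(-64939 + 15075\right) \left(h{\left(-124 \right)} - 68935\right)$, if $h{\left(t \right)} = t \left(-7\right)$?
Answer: $\frac{759135348444941}{223645} \approx 3.3944 \cdot 10^{9}$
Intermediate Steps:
$h{\left(t \right)} = - 7 t$
$\left(283684 + \frac{1}{-60349 + 283994}\right) + \left(-64939 + 15075\right) \left(h{\left(-124 \right)} - 68935\right) = \left(283684 + \frac{1}{-60349 + 283994}\right) + \left(-64939 + 15075\right) \left(\left(-7\right) \left(-124\right) - 68935\right) = \left(283684 + \frac{1}{223645}\right) - 49864 \left(868 - 68935\right) = \left(283684 + \frac{1}{223645}\right) - -3394092888 = \frac{63444508181}{223645} + 3394092888 = \frac{759135348444941}{223645}$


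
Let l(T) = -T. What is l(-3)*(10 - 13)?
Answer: -9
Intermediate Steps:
l(-3)*(10 - 13) = (-1*(-3))*(10 - 13) = 3*(-3) = -9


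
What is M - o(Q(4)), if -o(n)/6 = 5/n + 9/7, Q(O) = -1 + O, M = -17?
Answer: 5/7 ≈ 0.71429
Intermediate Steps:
o(n) = -54/7 - 30/n (o(n) = -6*(5/n + 9/7) = -6*(9/7 + 5/n) = -54/7 - 30/n)
M - o(Q(4)) = -17 - (-54/7 - 30/(-1 + 4)) = -17 - (-54/7 - 30/3) = -17 - (-54/7 - 30*⅓) = -17 - (-54/7 - 10) = -17 - 1*(-124/7) = -17 + 124/7 = 5/7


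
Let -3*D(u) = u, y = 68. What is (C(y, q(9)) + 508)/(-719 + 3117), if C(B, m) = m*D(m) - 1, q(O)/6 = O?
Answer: -465/2398 ≈ -0.19391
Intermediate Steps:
q(O) = 6*O
D(u) = -u/3
C(B, m) = -1 - m²/3 (C(B, m) = m*(-m/3) - 1 = -m²/3 - 1 = -1 - m²/3)
(C(y, q(9)) + 508)/(-719 + 3117) = ((-1 - (6*9)²/3) + 508)/(-719 + 3117) = ((-1 - ⅓*54²) + 508)/2398 = ((-1 - ⅓*2916) + 508)*(1/2398) = ((-1 - 972) + 508)*(1/2398) = (-973 + 508)*(1/2398) = -465*1/2398 = -465/2398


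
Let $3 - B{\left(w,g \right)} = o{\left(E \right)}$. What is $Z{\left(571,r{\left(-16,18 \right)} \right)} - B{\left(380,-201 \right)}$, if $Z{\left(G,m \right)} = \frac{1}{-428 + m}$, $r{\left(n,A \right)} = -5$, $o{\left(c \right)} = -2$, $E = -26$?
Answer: $- \frac{2166}{433} \approx -5.0023$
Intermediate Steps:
$B{\left(w,g \right)} = 5$ ($B{\left(w,g \right)} = 3 - -2 = 3 + 2 = 5$)
$Z{\left(571,r{\left(-16,18 \right)} \right)} - B{\left(380,-201 \right)} = \frac{1}{-428 - 5} - 5 = \frac{1}{-433} - 5 = - \frac{1}{433} - 5 = - \frac{2166}{433}$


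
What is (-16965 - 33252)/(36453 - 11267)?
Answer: -50217/25186 ≈ -1.9938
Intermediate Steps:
(-16965 - 33252)/(36453 - 11267) = -50217/25186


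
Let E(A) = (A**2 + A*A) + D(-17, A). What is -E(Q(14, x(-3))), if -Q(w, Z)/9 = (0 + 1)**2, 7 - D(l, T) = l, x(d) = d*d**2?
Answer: -186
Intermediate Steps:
x(d) = d**3
D(l, T) = 7 - l
Q(w, Z) = -9 (Q(w, Z) = -9*(0 + 1)**2 = -9*1**2 = -9*1 = -9)
E(A) = 24 + 2*A**2 (E(A) = (A**2 + A*A) + (7 - 1*(-17)) = (A**2 + A**2) + (7 + 17) = 2*A**2 + 24 = 24 + 2*A**2)
-E(Q(14, x(-3))) = -(24 + 2*(-9)**2) = -(24 + 2*81) = -(24 + 162) = -1*186 = -186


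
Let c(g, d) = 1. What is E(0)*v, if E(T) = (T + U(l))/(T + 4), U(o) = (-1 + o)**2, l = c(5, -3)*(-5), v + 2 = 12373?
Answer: 111339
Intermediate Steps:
v = 12371 (v = -2 + 12373 = 12371)
l = -5 (l = 1*(-5) = -5)
E(T) = (36 + T)/(4 + T) (E(T) = (T + (-1 - 5)**2)/(T + 4) = (T + (-6)**2)/(4 + T) = (T + 36)/(4 + T) = (36 + T)/(4 + T))
E(0)*v = ((36 + 0)/(4 + 0))*12371 = (36/4)*12371 = ((1/4)*36)*12371 = 9*12371 = 111339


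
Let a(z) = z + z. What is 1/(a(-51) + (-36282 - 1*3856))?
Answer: -1/40240 ≈ -2.4851e-5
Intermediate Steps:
a(z) = 2*z
1/(a(-51) + (-36282 - 1*3856)) = 1/(2*(-51) + (-36282 - 1*3856)) = 1/(-102 + (-36282 - 3856)) = 1/(-102 - 40138) = 1/(-40240) = -1/40240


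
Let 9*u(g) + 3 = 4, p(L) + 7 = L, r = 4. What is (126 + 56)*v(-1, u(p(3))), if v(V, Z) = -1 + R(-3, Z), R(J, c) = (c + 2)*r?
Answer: 12194/9 ≈ 1354.9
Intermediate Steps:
R(J, c) = 8 + 4*c (R(J, c) = (c + 2)*4 = (2 + c)*4 = 8 + 4*c)
p(L) = -7 + L
u(g) = ⅑ (u(g) = -⅓ + (⅑)*4 = -⅓ + 4/9 = ⅑)
v(V, Z) = 7 + 4*Z (v(V, Z) = -1 + (8 + 4*Z) = 7 + 4*Z)
(126 + 56)*v(-1, u(p(3))) = (126 + 56)*(7 + 4*(⅑)) = 182*(7 + 4/9) = 182*(67/9) = 12194/9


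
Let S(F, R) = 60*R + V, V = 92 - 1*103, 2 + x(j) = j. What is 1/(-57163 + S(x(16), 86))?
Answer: -1/52014 ≈ -1.9226e-5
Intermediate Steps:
x(j) = -2 + j
V = -11 (V = 92 - 103 = -11)
S(F, R) = -11 + 60*R (S(F, R) = 60*R - 11 = -11 + 60*R)
1/(-57163 + S(x(16), 86)) = 1/(-57163 + (-11 + 60*86)) = 1/(-57163 + (-11 + 5160)) = 1/(-57163 + 5149) = 1/(-52014) = -1/52014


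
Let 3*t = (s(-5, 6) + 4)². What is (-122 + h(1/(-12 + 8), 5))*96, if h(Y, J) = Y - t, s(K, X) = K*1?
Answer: -11768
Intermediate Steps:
s(K, X) = K
t = ⅓ (t = (-5 + 4)²/3 = (⅓)*(-1)² = (⅓)*1 = ⅓ ≈ 0.33333)
h(Y, J) = -⅓ + Y (h(Y, J) = Y - 1*⅓ = Y - ⅓ = -⅓ + Y)
(-122 + h(1/(-12 + 8), 5))*96 = (-122 + (-⅓ + 1/(-12 + 8)))*96 = (-122 + (-⅓ + 1/(-4)))*96 = (-122 + (-⅓ - ¼))*96 = (-122 - 7/12)*96 = -1471/12*96 = -11768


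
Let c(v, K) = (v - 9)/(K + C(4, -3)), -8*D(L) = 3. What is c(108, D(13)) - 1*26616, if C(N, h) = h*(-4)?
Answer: -824832/31 ≈ -26607.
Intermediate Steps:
C(N, h) = -4*h
D(L) = -3/8 (D(L) = -⅛*3 = -3/8)
c(v, K) = (-9 + v)/(12 + K) (c(v, K) = (v - 9)/(K - 4*(-3)) = (-9 + v)/(K + 12) = (-9 + v)/(12 + K))
c(108, D(13)) - 1*26616 = (-9 + 108)/(12 - 3/8) - 1*26616 = 99/(93/8) - 26616 = (8/93)*99 - 26616 = 264/31 - 26616 = -824832/31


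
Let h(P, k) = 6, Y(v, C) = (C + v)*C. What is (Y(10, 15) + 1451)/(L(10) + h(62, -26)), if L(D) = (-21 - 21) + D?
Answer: -913/13 ≈ -70.231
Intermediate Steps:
Y(v, C) = C*(C + v)
L(D) = -42 + D
(Y(10, 15) + 1451)/(L(10) + h(62, -26)) = (15*(15 + 10) + 1451)/((-42 + 10) + 6) = (15*25 + 1451)/(-32 + 6) = (375 + 1451)/(-26) = 1826*(-1/26) = -913/13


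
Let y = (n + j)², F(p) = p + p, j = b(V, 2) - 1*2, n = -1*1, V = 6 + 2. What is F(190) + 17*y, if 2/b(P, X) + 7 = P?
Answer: 397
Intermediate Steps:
V = 8
b(P, X) = 2/(-7 + P)
n = -1
j = 0 (j = 2/(-7 + 8) - 1*2 = 2/1 - 2 = 2*1 - 2 = 2 - 2 = 0)
F(p) = 2*p
y = 1 (y = (-1 + 0)² = (-1)² = 1)
F(190) + 17*y = 2*190 + 17*1 = 380 + 17 = 397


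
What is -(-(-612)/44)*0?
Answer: 0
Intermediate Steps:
-(-(-612)/44)*0 = -(-17*(-9/11))*0 = -153*0/11 = -1*0 = 0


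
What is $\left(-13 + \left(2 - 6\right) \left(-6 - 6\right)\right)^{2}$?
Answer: $1225$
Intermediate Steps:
$\left(-13 + \left(2 - 6\right) \left(-6 - 6\right)\right)^{2} = \left(-13 - -48\right)^{2} = \left(-13 + 48\right)^{2} = 35^{2} = 1225$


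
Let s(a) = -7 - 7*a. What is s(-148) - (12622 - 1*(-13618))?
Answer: -25211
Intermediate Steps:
s(-148) - (12622 - 1*(-13618)) = (-7 - 7*(-148)) - (12622 - 1*(-13618)) = (-7 + 1036) - (12622 + 13618) = 1029 - 1*26240 = 1029 - 26240 = -25211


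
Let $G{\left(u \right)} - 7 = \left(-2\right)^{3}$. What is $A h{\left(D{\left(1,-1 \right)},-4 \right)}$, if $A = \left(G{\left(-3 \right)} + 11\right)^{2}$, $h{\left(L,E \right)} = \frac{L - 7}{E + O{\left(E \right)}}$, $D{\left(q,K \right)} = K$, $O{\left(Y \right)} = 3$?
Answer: $800$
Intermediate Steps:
$G{\left(u \right)} = -1$ ($G{\left(u \right)} = 7 + \left(-2\right)^{3} = 7 - 8 = -1$)
$h{\left(L,E \right)} = \frac{-7 + L}{3 + E}$ ($h{\left(L,E \right)} = \frac{L - 7}{E + 3} = \frac{-7 + L}{3 + E}$)
$A = 100$ ($A = \left(-1 + 11\right)^{2} = 10^{2} = 100$)
$A h{\left(D{\left(1,-1 \right)},-4 \right)} = 100 \frac{-7 - 1}{3 - 4} = 100 \frac{1}{-1} \left(-8\right) = 100 \left(\left(-1\right) \left(-8\right)\right) = 100 \cdot 8 = 800$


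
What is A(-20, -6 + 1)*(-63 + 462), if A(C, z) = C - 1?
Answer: -8379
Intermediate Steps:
A(C, z) = -1 + C
A(-20, -6 + 1)*(-63 + 462) = (-1 - 20)*(-63 + 462) = -21*399 = -8379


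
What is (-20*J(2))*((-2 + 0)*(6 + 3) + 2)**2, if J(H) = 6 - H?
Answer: -20480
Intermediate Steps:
(-20*J(2))*((-2 + 0)*(6 + 3) + 2)**2 = (-20*(6 - 1*2))*((-2 + 0)*(6 + 3) + 2)**2 = (-20*(6 - 2))*(-2*9 + 2)**2 = (-20*4)*(-18 + 2)**2 = -80*(-16)**2 = -80*256 = -20480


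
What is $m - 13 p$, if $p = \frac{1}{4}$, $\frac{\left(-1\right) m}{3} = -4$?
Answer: $\frac{35}{4} \approx 8.75$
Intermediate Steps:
$m = 12$ ($m = \left(-3\right) \left(-4\right) = 12$)
$p = \frac{1}{4} \approx 0.25$
$m - 13 p = 12 - \frac{13}{4} = \frac{35}{4}$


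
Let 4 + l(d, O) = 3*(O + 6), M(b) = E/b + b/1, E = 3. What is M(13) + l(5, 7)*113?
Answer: 51587/13 ≈ 3968.2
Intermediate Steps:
M(b) = b + 3/b (M(b) = 3/b + b/1 = 3/b + b*1 = 3/b + b = b + 3/b)
l(d, O) = 14 + 3*O (l(d, O) = -4 + 3*(O + 6) = -4 + 3*(6 + O) = -4 + (18 + 3*O) = 14 + 3*O)
M(13) + l(5, 7)*113 = (13 + 3/13) + (14 + 3*7)*113 = (13 + 3*(1/13)) + (14 + 21)*113 = (13 + 3/13) + 35*113 = 172/13 + 3955 = 51587/13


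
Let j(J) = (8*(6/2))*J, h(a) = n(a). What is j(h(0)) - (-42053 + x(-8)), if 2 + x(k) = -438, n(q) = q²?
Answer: 42493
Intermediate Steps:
h(a) = a²
x(k) = -440 (x(k) = -2 - 438 = -440)
j(J) = 24*J (j(J) = (8*(6*(½)))*J = (8*3)*J = 24*J)
j(h(0)) - (-42053 + x(-8)) = 24*0² - (-42053 - 440) = 24*0 - 1*(-42493) = 0 + 42493 = 42493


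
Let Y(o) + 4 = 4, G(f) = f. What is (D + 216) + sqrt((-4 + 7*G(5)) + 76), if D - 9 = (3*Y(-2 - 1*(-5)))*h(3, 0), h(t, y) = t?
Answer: 225 + sqrt(107) ≈ 235.34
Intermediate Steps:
Y(o) = 0 (Y(o) = -4 + 4 = 0)
D = 9 (D = 9 + (3*0)*3 = 9 + 0*3 = 9 + 0 = 9)
(D + 216) + sqrt((-4 + 7*G(5)) + 76) = (9 + 216) + sqrt((-4 + 7*5) + 76) = 225 + sqrt((-4 + 35) + 76) = 225 + sqrt(31 + 76) = 225 + sqrt(107)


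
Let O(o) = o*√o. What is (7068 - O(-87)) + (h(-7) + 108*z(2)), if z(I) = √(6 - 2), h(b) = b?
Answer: 7277 + 87*I*√87 ≈ 7277.0 + 811.48*I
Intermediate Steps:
z(I) = 2 (z(I) = √4 = 2)
O(o) = o^(3/2)
(7068 - O(-87)) + (h(-7) + 108*z(2)) = (7068 - (-87)^(3/2)) + (-7 + 108*2) = (7068 - (-87)*I*√87) + (-7 + 216) = (7068 + 87*I*√87) + 209 = 7277 + 87*I*√87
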